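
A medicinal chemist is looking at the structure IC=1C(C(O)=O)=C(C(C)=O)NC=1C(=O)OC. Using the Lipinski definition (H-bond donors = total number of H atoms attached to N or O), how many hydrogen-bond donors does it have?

2

Donors: find every N or O and count the H atoms it carries.
  atom 5 (O): bond orders sum to 1 → 1 H
  atom 6 (O): bond orders sum to 2 → 0 H
  atom 10 (O): bond orders sum to 2 → 0 H
  atom 11 (N): bond orders sum to 2 → 1 H
  atom 14 (O): bond orders sum to 2 → 0 H
  atom 15 (O): bond orders sum to 2 → 0 H
Lipinski HBD = 2.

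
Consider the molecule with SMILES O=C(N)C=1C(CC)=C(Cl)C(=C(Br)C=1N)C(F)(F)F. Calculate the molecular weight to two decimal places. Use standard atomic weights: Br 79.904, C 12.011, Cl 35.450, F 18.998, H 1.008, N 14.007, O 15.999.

345.54 g/mol

First, the molecular formula is C10H9BrClF3N2O (counting implicit H from valence).
  Br: 1 × 79.904 = 79.904
  C: 10 × 12.011 = 120.110
  Cl: 1 × 35.450 = 35.450
  F: 3 × 18.998 = 56.994
  H: 9 × 1.008 = 9.072
  N: 2 × 14.007 = 28.014
  O: 1 × 15.999 = 15.999
Sum: 1×79.904 + 10×12.011 + 1×35.450 + 3×18.998 + 9×1.008 + 2×14.007 + 1×15.999 = 345.543 → 345.54 g/mol.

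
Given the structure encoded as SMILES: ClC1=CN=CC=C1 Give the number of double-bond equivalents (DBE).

4

Degree of unsaturation = (number of rings) + (number of π bonds).
Ring closures in the SMILES: 1.
π bonds: 3 double bonds (each 1 DoU) → 3 DoU from unsaturation.
Total DoU = 1 + 3 = 4.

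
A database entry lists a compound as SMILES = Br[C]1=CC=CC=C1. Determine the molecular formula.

C6H5Br

Walk through each heavy atom and fill implicit hydrogens from standard valence (C 4, N 3, O 2, S 2, halogen 1):
  atom 1: Br (halogen, monovalent) → 0 H
  atom 2: C with explicit H count 0
  atom 3: C, bond orders sum to 3 (valence 4) → 1 H
  atom 4: C, bond orders sum to 3 (valence 4) → 1 H
  atom 5: C, bond orders sum to 3 (valence 4) → 1 H
  atom 6: C, bond orders sum to 3 (valence 4) → 1 H
  atom 7: C, bond orders sum to 3 (valence 4) → 1 H
Totals → C:6, H:5, Br:1.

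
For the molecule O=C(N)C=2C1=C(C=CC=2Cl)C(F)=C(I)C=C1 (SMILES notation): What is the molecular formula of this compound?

C11H6ClFINO

Walk through each heavy atom and fill implicit hydrogens from standard valence (C 4, N 3, O 2, S 2, halogen 1):
  atom 1: O, bond orders sum to 2 (valence 2) → 0 H
  atom 2: C, bond orders sum to 4 (valence 4) → 0 H
  atom 3: N, bond orders sum to 1 (valence 3) → 2 H
  atom 4: C, bond orders sum to 4 (valence 4) → 0 H
  atom 5: C, bond orders sum to 4 (valence 4) → 0 H
  atom 6: C, bond orders sum to 4 (valence 4) → 0 H
  atom 7: C, bond orders sum to 3 (valence 4) → 1 H
  atom 8: C, bond orders sum to 3 (valence 4) → 1 H
  atom 9: C, bond orders sum to 4 (valence 4) → 0 H
  atom 10: Cl (halogen, monovalent) → 0 H
  atom 11: C, bond orders sum to 4 (valence 4) → 0 H
  atom 12: F (halogen, monovalent) → 0 H
  atom 13: C, bond orders sum to 4 (valence 4) → 0 H
  atom 14: I (halogen, monovalent) → 0 H
  atom 15: C, bond orders sum to 3 (valence 4) → 1 H
  atom 16: C, bond orders sum to 3 (valence 4) → 1 H
Totals → C:11, H:6, Cl:1, F:1, I:1, N:1, O:1.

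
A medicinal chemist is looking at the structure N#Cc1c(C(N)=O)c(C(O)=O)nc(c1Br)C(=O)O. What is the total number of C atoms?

Count every carbon token in the SMILES (each C, including those in ring-closure positions and inside branches).
Carbon count: 9.

9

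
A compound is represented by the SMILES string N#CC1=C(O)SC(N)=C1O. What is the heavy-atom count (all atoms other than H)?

10

Every atom symbol written in the SMILES (organic subset) is one heavy atom; implicit H are not written.
Heavy atoms by element → C:5, N:2, O:2, S:1.
Total: 10.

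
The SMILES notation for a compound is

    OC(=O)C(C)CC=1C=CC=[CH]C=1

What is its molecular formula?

Walk through each heavy atom and fill implicit hydrogens from standard valence (C 4, N 3, O 2, S 2, halogen 1):
  atom 1: O, bond orders sum to 1 (valence 2) → 1 H
  atom 2: C, bond orders sum to 4 (valence 4) → 0 H
  atom 3: O, bond orders sum to 2 (valence 2) → 0 H
  atom 4: C, bond orders sum to 3 (valence 4) → 1 H
  atom 5: C, bond orders sum to 1 (valence 4) → 3 H
  atom 6: C, bond orders sum to 2 (valence 4) → 2 H
  atom 7: C, bond orders sum to 4 (valence 4) → 0 H
  atom 8: C, bond orders sum to 3 (valence 4) → 1 H
  atom 9: C, bond orders sum to 3 (valence 4) → 1 H
  atom 10: C, bond orders sum to 3 (valence 4) → 1 H
  atom 11: C with explicit H count 1
  atom 12: C, bond orders sum to 3 (valence 4) → 1 H
Totals → C:10, H:12, O:2.
In Hill order: C10H12O2.

C10H12O2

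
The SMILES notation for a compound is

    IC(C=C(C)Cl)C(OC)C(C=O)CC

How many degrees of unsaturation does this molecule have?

2

Degree of unsaturation = (number of rings) + (number of π bonds).
Ring closures in the SMILES: 0.
π bonds: 2 double bonds (each 1 DoU) → 2 DoU from unsaturation.
Total DoU = 0 + 2 = 2.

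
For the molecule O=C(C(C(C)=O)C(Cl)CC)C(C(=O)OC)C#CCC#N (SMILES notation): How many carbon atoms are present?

14

Count every carbon token in the SMILES (each C, including those in ring-closure positions and inside branches).
Carbon count: 14.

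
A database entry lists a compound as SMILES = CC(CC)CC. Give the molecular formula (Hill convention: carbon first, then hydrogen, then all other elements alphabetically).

C6H14

Walk through each heavy atom and fill implicit hydrogens from standard valence (C 4, N 3, O 2, S 2, halogen 1):
  atom 1: C, bond orders sum to 1 (valence 4) → 3 H
  atom 2: C, bond orders sum to 3 (valence 4) → 1 H
  atom 3: C, bond orders sum to 2 (valence 4) → 2 H
  atom 4: C, bond orders sum to 1 (valence 4) → 3 H
  atom 5: C, bond orders sum to 2 (valence 4) → 2 H
  atom 6: C, bond orders sum to 1 (valence 4) → 3 H
Totals → C:6, H:14.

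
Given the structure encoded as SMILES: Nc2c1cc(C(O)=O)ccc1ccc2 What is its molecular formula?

C11H9NO2

Walk through each heavy atom and fill implicit hydrogens from standard valence (C 4, N 3, O 2, S 2, halogen 1); for lowercase aromatic atoms, an aromatic c carries 1 H when it has two neighbours and 0 H with three, and aromatic n carries 0 H:
  atom 1: N, bond orders sum to 1 (valence 3) → 2 H
  atom 2: aromatic c, 3 neighbours → 0 H
  atom 3: aromatic c, 3 neighbours → 0 H
  atom 4: aromatic c, 2 neighbours → 1 H
  atom 5: aromatic c, 3 neighbours → 0 H
  atom 6: C, bond orders sum to 4 (valence 4) → 0 H
  atom 7: O, bond orders sum to 1 (valence 2) → 1 H
  atom 8: O, bond orders sum to 2 (valence 2) → 0 H
  atom 9: aromatic c, 2 neighbours → 1 H
  atom 10: aromatic c, 2 neighbours → 1 H
  atom 11: aromatic c, 3 neighbours → 0 H
  atom 12: aromatic c, 2 neighbours → 1 H
  atom 13: aromatic c, 2 neighbours → 1 H
  atom 14: aromatic c, 2 neighbours → 1 H
Totals → C:11, H:9, N:1, O:2.
In Hill order: C11H9NO2.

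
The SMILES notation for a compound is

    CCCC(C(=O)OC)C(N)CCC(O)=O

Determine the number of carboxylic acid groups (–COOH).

1

The carboxylic acid motif appears at heavy-atom position 13 in the SMILES.
Other groups present: 1 ester, 1 primary amine.
Carboxylic acid count: 1.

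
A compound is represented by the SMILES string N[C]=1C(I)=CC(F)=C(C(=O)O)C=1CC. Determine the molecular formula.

Walk through each heavy atom and fill implicit hydrogens from standard valence (C 4, N 3, O 2, S 2, halogen 1):
  atom 1: N, bond orders sum to 1 (valence 3) → 2 H
  atom 2: C with explicit H count 0
  atom 3: C, bond orders sum to 4 (valence 4) → 0 H
  atom 4: I (halogen, monovalent) → 0 H
  atom 5: C, bond orders sum to 3 (valence 4) → 1 H
  atom 6: C, bond orders sum to 4 (valence 4) → 0 H
  atom 7: F (halogen, monovalent) → 0 H
  atom 8: C, bond orders sum to 4 (valence 4) → 0 H
  atom 9: C, bond orders sum to 4 (valence 4) → 0 H
  atom 10: O, bond orders sum to 2 (valence 2) → 0 H
  atom 11: O, bond orders sum to 1 (valence 2) → 1 H
  atom 12: C, bond orders sum to 4 (valence 4) → 0 H
  atom 13: C, bond orders sum to 2 (valence 4) → 2 H
  atom 14: C, bond orders sum to 1 (valence 4) → 3 H
Totals → C:9, H:9, F:1, I:1, N:1, O:2.
In Hill order: C9H9FINO2.

C9H9FINO2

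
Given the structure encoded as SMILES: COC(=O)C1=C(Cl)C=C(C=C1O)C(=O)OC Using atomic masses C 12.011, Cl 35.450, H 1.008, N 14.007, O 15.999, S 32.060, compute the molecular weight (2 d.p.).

First, the molecular formula is C10H9ClO5 (counting implicit H from valence).
  C: 10 × 12.011 = 120.110
  Cl: 1 × 35.450 = 35.450
  H: 9 × 1.008 = 9.072
  O: 5 × 15.999 = 79.995
Sum: 10×12.011 + 1×35.450 + 9×1.008 + 5×15.999 = 244.627 → 244.63 g/mol.

244.63 g/mol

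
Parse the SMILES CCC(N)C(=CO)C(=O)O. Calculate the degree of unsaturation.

Molecular formula: C6H11NO3.
DoU = (2C + 2 + N − H − X) / 2, where X is the halogen count and O/S are ignored.
    = (2·6 + 2 + 1 − 11 − 0) / 2 = 4 / 2 = 2.

2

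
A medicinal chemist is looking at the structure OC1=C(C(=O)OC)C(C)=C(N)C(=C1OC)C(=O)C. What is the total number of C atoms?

Count every carbon token in the SMILES (each C, including those in ring-closure positions and inside branches).
Carbon count: 12.

12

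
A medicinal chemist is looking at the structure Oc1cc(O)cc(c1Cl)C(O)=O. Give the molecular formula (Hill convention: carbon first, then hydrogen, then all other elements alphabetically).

C7H5ClO4

Walk through each heavy atom and fill implicit hydrogens from standard valence (C 4, N 3, O 2, S 2, halogen 1); for lowercase aromatic atoms, an aromatic c carries 1 H when it has two neighbours and 0 H with three, and aromatic n carries 0 H:
  atom 1: O, bond orders sum to 1 (valence 2) → 1 H
  atom 2: aromatic c, 3 neighbours → 0 H
  atom 3: aromatic c, 2 neighbours → 1 H
  atom 4: aromatic c, 3 neighbours → 0 H
  atom 5: O, bond orders sum to 1 (valence 2) → 1 H
  atom 6: aromatic c, 2 neighbours → 1 H
  atom 7: aromatic c, 3 neighbours → 0 H
  atom 8: aromatic c, 3 neighbours → 0 H
  atom 9: Cl (halogen, monovalent) → 0 H
  atom 10: C, bond orders sum to 4 (valence 4) → 0 H
  atom 11: O, bond orders sum to 1 (valence 2) → 1 H
  atom 12: O, bond orders sum to 2 (valence 2) → 0 H
Totals → C:7, H:5, Cl:1, O:4.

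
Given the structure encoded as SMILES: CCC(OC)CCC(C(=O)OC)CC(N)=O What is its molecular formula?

C11H21NO4

Walk through each heavy atom and fill implicit hydrogens from standard valence (C 4, N 3, O 2, S 2, halogen 1):
  atom 1: C, bond orders sum to 1 (valence 4) → 3 H
  atom 2: C, bond orders sum to 2 (valence 4) → 2 H
  atom 3: C, bond orders sum to 3 (valence 4) → 1 H
  atom 4: O, bond orders sum to 2 (valence 2) → 0 H
  atom 5: C, bond orders sum to 1 (valence 4) → 3 H
  atom 6: C, bond orders sum to 2 (valence 4) → 2 H
  atom 7: C, bond orders sum to 2 (valence 4) → 2 H
  atom 8: C, bond orders sum to 3 (valence 4) → 1 H
  atom 9: C, bond orders sum to 4 (valence 4) → 0 H
  atom 10: O, bond orders sum to 2 (valence 2) → 0 H
  atom 11: O, bond orders sum to 2 (valence 2) → 0 H
  atom 12: C, bond orders sum to 1 (valence 4) → 3 H
  atom 13: C, bond orders sum to 2 (valence 4) → 2 H
  atom 14: C, bond orders sum to 4 (valence 4) → 0 H
  atom 15: N, bond orders sum to 1 (valence 3) → 2 H
  atom 16: O, bond orders sum to 2 (valence 2) → 0 H
Totals → C:11, H:21, N:1, O:4.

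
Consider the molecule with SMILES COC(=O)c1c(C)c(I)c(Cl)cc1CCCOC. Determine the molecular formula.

Walk through each heavy atom and fill implicit hydrogens from standard valence (C 4, N 3, O 2, S 2, halogen 1); for lowercase aromatic atoms, an aromatic c carries 1 H when it has two neighbours and 0 H with three, and aromatic n carries 0 H:
  atom 1: C, bond orders sum to 1 (valence 4) → 3 H
  atom 2: O, bond orders sum to 2 (valence 2) → 0 H
  atom 3: C, bond orders sum to 4 (valence 4) → 0 H
  atom 4: O, bond orders sum to 2 (valence 2) → 0 H
  atom 5: aromatic c, 3 neighbours → 0 H
  atom 6: aromatic c, 3 neighbours → 0 H
  atom 7: C, bond orders sum to 1 (valence 4) → 3 H
  atom 8: aromatic c, 3 neighbours → 0 H
  atom 9: I (halogen, monovalent) → 0 H
  atom 10: aromatic c, 3 neighbours → 0 H
  atom 11: Cl (halogen, monovalent) → 0 H
  atom 12: aromatic c, 2 neighbours → 1 H
  atom 13: aromatic c, 3 neighbours → 0 H
  atom 14: C, bond orders sum to 2 (valence 4) → 2 H
  atom 15: C, bond orders sum to 2 (valence 4) → 2 H
  atom 16: C, bond orders sum to 2 (valence 4) → 2 H
  atom 17: O, bond orders sum to 2 (valence 2) → 0 H
  atom 18: C, bond orders sum to 1 (valence 4) → 3 H
Totals → C:13, H:16, Cl:1, I:1, O:3.
In Hill order: C13H16ClIO3.

C13H16ClIO3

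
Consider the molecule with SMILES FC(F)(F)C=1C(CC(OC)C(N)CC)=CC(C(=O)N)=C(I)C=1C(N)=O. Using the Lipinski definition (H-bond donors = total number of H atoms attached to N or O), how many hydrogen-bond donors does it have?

Donors: find every N or O and count the H atoms it carries.
  atom 9 (O): bond orders sum to 2 → 0 H
  atom 12 (N): bond orders sum to 1 → 2 H
  atom 18 (O): bond orders sum to 2 → 0 H
  atom 19 (N): bond orders sum to 1 → 2 H
  atom 24 (N): bond orders sum to 1 → 2 H
  atom 25 (O): bond orders sum to 2 → 0 H
Lipinski HBD = 6.

6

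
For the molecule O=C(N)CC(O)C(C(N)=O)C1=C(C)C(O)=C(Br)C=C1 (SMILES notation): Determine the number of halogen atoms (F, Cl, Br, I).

Halogen atoms appear at heavy-atom position 17 (1×Br).
Other groups present: 2 amide, 2 hydroxyl.
Halogen count: 1.

1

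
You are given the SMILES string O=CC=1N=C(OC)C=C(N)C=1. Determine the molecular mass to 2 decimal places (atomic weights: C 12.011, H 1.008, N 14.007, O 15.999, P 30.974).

First, the molecular formula is C7H8N2O2 (counting implicit H from valence).
  C: 7 × 12.011 = 84.077
  H: 8 × 1.008 = 8.064
  N: 2 × 14.007 = 28.014
  O: 2 × 15.999 = 31.998
Sum: 7×12.011 + 8×1.008 + 2×14.007 + 2×15.999 = 152.153 → 152.15 g/mol.

152.15 g/mol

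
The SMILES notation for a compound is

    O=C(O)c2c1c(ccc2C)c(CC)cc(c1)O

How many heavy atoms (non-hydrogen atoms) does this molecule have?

Every atom symbol written in the SMILES (organic subset) is one heavy atom; implicit H are not written.
Heavy atoms by element → C:14, O:3.
Total: 17.

17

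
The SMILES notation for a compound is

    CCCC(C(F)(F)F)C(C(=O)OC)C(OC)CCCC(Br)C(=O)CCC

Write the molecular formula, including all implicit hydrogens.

C18H30BrF3O4

Walk through each heavy atom and fill implicit hydrogens from standard valence (C 4, N 3, O 2, S 2, halogen 1):
  atom 1: C, bond orders sum to 1 (valence 4) → 3 H
  atom 2: C, bond orders sum to 2 (valence 4) → 2 H
  atom 3: C, bond orders sum to 2 (valence 4) → 2 H
  atom 4: C, bond orders sum to 3 (valence 4) → 1 H
  atom 5: C, bond orders sum to 4 (valence 4) → 0 H
  atom 6: F (halogen, monovalent) → 0 H
  atom 7: F (halogen, monovalent) → 0 H
  atom 8: F (halogen, monovalent) → 0 H
  atom 9: C, bond orders sum to 3 (valence 4) → 1 H
  atom 10: C, bond orders sum to 4 (valence 4) → 0 H
  atom 11: O, bond orders sum to 2 (valence 2) → 0 H
  atom 12: O, bond orders sum to 2 (valence 2) → 0 H
  atom 13: C, bond orders sum to 1 (valence 4) → 3 H
  atom 14: C, bond orders sum to 3 (valence 4) → 1 H
  atom 15: O, bond orders sum to 2 (valence 2) → 0 H
  atom 16: C, bond orders sum to 1 (valence 4) → 3 H
  atom 17: C, bond orders sum to 2 (valence 4) → 2 H
  atom 18: C, bond orders sum to 2 (valence 4) → 2 H
  atom 19: C, bond orders sum to 2 (valence 4) → 2 H
  atom 20: C, bond orders sum to 3 (valence 4) → 1 H
  atom 21: Br (halogen, monovalent) → 0 H
  atom 22: C, bond orders sum to 4 (valence 4) → 0 H
  atom 23: O, bond orders sum to 2 (valence 2) → 0 H
  atom 24: C, bond orders sum to 2 (valence 4) → 2 H
  atom 25: C, bond orders sum to 2 (valence 4) → 2 H
  atom 26: C, bond orders sum to 1 (valence 4) → 3 H
Totals → C:18, H:30, Br:1, F:3, O:4.
In Hill order: C18H30BrF3O4.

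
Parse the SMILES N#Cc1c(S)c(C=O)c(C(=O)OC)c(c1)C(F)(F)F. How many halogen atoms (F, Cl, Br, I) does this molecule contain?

3

Halogen atoms appear at heavy-atom positions 17, 18, 19 (3×F).
Other groups present: 1 aldehyde, 1 ester, 1 nitrile, 1 thiol.
Halogen count: 3.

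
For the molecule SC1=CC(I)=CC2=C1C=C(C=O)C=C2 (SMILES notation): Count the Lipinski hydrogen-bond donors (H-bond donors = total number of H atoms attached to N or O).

Donors: find every N or O and count the H atoms it carries.
  atom 12 (O): bond orders sum to 2 → 0 H
Lipinski HBD = 0.

0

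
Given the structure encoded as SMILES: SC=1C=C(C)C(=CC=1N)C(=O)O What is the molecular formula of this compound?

Walk through each heavy atom and fill implicit hydrogens from standard valence (C 4, N 3, O 2, S 2, halogen 1):
  atom 1: S, bond orders sum to 1 (valence 2) → 1 H
  atom 2: C, bond orders sum to 4 (valence 4) → 0 H
  atom 3: C, bond orders sum to 3 (valence 4) → 1 H
  atom 4: C, bond orders sum to 4 (valence 4) → 0 H
  atom 5: C, bond orders sum to 1 (valence 4) → 3 H
  atom 6: C, bond orders sum to 4 (valence 4) → 0 H
  atom 7: C, bond orders sum to 3 (valence 4) → 1 H
  atom 8: C, bond orders sum to 4 (valence 4) → 0 H
  atom 9: N, bond orders sum to 1 (valence 3) → 2 H
  atom 10: C, bond orders sum to 4 (valence 4) → 0 H
  atom 11: O, bond orders sum to 2 (valence 2) → 0 H
  atom 12: O, bond orders sum to 1 (valence 2) → 1 H
Totals → C:8, H:9, N:1, O:2, S:1.
In Hill order: C8H9NO2S.

C8H9NO2S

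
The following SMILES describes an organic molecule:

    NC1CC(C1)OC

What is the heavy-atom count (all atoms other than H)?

7

Every atom symbol written in the SMILES (organic subset) is one heavy atom; implicit H are not written.
Heavy atoms by element → C:5, N:1, O:1.
Total: 7.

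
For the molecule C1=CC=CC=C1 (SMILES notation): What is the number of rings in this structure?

1

In SMILES, each pair of matching ring-closure digits denotes one ring-closing bond; the number of such bonds equals the number of independent rings.
Ring-closure bonds here: 1.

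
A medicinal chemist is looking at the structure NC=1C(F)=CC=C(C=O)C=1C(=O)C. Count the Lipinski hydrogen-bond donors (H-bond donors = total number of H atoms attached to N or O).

2

Donors: find every N or O and count the H atoms it carries.
  atom 1 (N): bond orders sum to 1 → 2 H
  atom 9 (O): bond orders sum to 2 → 0 H
  atom 12 (O): bond orders sum to 2 → 0 H
Lipinski HBD = 2.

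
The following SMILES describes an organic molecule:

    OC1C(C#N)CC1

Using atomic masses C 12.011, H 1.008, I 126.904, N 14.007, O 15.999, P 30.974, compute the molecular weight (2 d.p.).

97.12 g/mol

First, the molecular formula is C5H7NO (counting implicit H from valence).
  C: 5 × 12.011 = 60.055
  H: 7 × 1.008 = 7.056
  N: 1 × 14.007 = 14.007
  O: 1 × 15.999 = 15.999
Sum: 5×12.011 + 7×1.008 + 1×14.007 + 1×15.999 = 97.117 → 97.12 g/mol.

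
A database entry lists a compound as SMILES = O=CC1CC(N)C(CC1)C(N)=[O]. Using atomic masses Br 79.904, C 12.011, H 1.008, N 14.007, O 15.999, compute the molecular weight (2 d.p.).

First, the molecular formula is C8H14N2O2 (counting implicit H from valence).
  C: 8 × 12.011 = 96.088
  H: 14 × 1.008 = 14.112
  N: 2 × 14.007 = 28.014
  O: 2 × 15.999 = 31.998
Sum: 8×12.011 + 14×1.008 + 2×14.007 + 2×15.999 = 170.212 → 170.21 g/mol.

170.21 g/mol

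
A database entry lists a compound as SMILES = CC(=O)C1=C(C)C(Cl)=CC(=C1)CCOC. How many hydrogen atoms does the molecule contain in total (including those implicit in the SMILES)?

Walk through each heavy atom and fill implicit hydrogens from standard valence (C 4, N 3, O 2, S 2, halogen 1):
  atom 1: C, bond orders sum to 1 (valence 4) → 3 H
  atom 2: C, bond orders sum to 4 (valence 4) → 0 H
  atom 3: O, bond orders sum to 2 (valence 2) → 0 H
  atom 4: C, bond orders sum to 4 (valence 4) → 0 H
  atom 5: C, bond orders sum to 4 (valence 4) → 0 H
  atom 6: C, bond orders sum to 1 (valence 4) → 3 H
  atom 7: C, bond orders sum to 4 (valence 4) → 0 H
  atom 8: Cl (halogen, monovalent) → 0 H
  atom 9: C, bond orders sum to 3 (valence 4) → 1 H
  atom 10: C, bond orders sum to 4 (valence 4) → 0 H
  atom 11: C, bond orders sum to 3 (valence 4) → 1 H
  atom 12: C, bond orders sum to 2 (valence 4) → 2 H
  atom 13: C, bond orders sum to 2 (valence 4) → 2 H
  atom 14: O, bond orders sum to 2 (valence 2) → 0 H
  atom 15: C, bond orders sum to 1 (valence 4) → 3 H
Total hydrogens: 15.

15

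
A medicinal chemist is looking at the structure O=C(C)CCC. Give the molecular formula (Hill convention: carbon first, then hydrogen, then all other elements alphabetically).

Walk through each heavy atom and fill implicit hydrogens from standard valence (C 4, N 3, O 2, S 2, halogen 1):
  atom 1: O, bond orders sum to 2 (valence 2) → 0 H
  atom 2: C, bond orders sum to 4 (valence 4) → 0 H
  atom 3: C, bond orders sum to 1 (valence 4) → 3 H
  atom 4: C, bond orders sum to 2 (valence 4) → 2 H
  atom 5: C, bond orders sum to 2 (valence 4) → 2 H
  atom 6: C, bond orders sum to 1 (valence 4) → 3 H
Totals → C:5, H:10, O:1.

C5H10O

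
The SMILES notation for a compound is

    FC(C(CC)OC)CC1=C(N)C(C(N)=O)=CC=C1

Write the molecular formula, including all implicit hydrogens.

C13H19FN2O2

Walk through each heavy atom and fill implicit hydrogens from standard valence (C 4, N 3, O 2, S 2, halogen 1):
  atom 1: F (halogen, monovalent) → 0 H
  atom 2: C, bond orders sum to 3 (valence 4) → 1 H
  atom 3: C, bond orders sum to 3 (valence 4) → 1 H
  atom 4: C, bond orders sum to 2 (valence 4) → 2 H
  atom 5: C, bond orders sum to 1 (valence 4) → 3 H
  atom 6: O, bond orders sum to 2 (valence 2) → 0 H
  atom 7: C, bond orders sum to 1 (valence 4) → 3 H
  atom 8: C, bond orders sum to 2 (valence 4) → 2 H
  atom 9: C, bond orders sum to 4 (valence 4) → 0 H
  atom 10: C, bond orders sum to 4 (valence 4) → 0 H
  atom 11: N, bond orders sum to 1 (valence 3) → 2 H
  atom 12: C, bond orders sum to 4 (valence 4) → 0 H
  atom 13: C, bond orders sum to 4 (valence 4) → 0 H
  atom 14: N, bond orders sum to 1 (valence 3) → 2 H
  atom 15: O, bond orders sum to 2 (valence 2) → 0 H
  atom 16: C, bond orders sum to 3 (valence 4) → 1 H
  atom 17: C, bond orders sum to 3 (valence 4) → 1 H
  atom 18: C, bond orders sum to 3 (valence 4) → 1 H
Totals → C:13, H:19, F:1, N:2, O:2.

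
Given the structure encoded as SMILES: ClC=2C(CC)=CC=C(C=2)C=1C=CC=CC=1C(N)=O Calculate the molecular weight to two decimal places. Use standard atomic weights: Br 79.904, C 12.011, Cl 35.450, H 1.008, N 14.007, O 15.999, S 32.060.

First, the molecular formula is C15H14ClNO (counting implicit H from valence).
  C: 15 × 12.011 = 180.165
  Cl: 1 × 35.450 = 35.450
  H: 14 × 1.008 = 14.112
  N: 1 × 14.007 = 14.007
  O: 1 × 15.999 = 15.999
Sum: 15×12.011 + 1×35.450 + 14×1.008 + 1×14.007 + 1×15.999 = 259.733 → 259.73 g/mol.

259.73 g/mol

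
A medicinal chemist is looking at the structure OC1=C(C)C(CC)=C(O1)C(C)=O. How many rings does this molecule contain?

1

In SMILES, each pair of matching ring-closure digits denotes one ring-closing bond; the number of such bonds equals the number of independent rings.
Ring-closure bonds here: 1.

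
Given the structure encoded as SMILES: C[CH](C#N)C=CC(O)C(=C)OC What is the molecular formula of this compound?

Walk through each heavy atom and fill implicit hydrogens from standard valence (C 4, N 3, O 2, S 2, halogen 1):
  atom 1: C, bond orders sum to 1 (valence 4) → 3 H
  atom 2: C with explicit H count 1
  atom 3: C, bond orders sum to 4 (valence 4) → 0 H
  atom 4: N, bond orders sum to 3 (valence 3) → 0 H
  atom 5: C, bond orders sum to 3 (valence 4) → 1 H
  atom 6: C, bond orders sum to 3 (valence 4) → 1 H
  atom 7: C, bond orders sum to 3 (valence 4) → 1 H
  atom 8: O, bond orders sum to 1 (valence 2) → 1 H
  atom 9: C, bond orders sum to 4 (valence 4) → 0 H
  atom 10: C, bond orders sum to 2 (valence 4) → 2 H
  atom 11: O, bond orders sum to 2 (valence 2) → 0 H
  atom 12: C, bond orders sum to 1 (valence 4) → 3 H
Totals → C:9, H:13, N:1, O:2.

C9H13NO2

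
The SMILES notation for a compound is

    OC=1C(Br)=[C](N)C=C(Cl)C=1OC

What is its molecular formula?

C7H7BrClNO2

Walk through each heavy atom and fill implicit hydrogens from standard valence (C 4, N 3, O 2, S 2, halogen 1):
  atom 1: O, bond orders sum to 1 (valence 2) → 1 H
  atom 2: C, bond orders sum to 4 (valence 4) → 0 H
  atom 3: C, bond orders sum to 4 (valence 4) → 0 H
  atom 4: Br (halogen, monovalent) → 0 H
  atom 5: C with explicit H count 0
  atom 6: N, bond orders sum to 1 (valence 3) → 2 H
  atom 7: C, bond orders sum to 3 (valence 4) → 1 H
  atom 8: C, bond orders sum to 4 (valence 4) → 0 H
  atom 9: Cl (halogen, monovalent) → 0 H
  atom 10: C, bond orders sum to 4 (valence 4) → 0 H
  atom 11: O, bond orders sum to 2 (valence 2) → 0 H
  atom 12: C, bond orders sum to 1 (valence 4) → 3 H
Totals → C:7, H:7, Br:1, Cl:1, N:1, O:2.
In Hill order: C7H7BrClNO2.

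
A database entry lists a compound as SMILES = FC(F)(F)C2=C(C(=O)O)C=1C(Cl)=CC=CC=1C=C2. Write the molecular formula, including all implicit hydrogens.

Walk through each heavy atom and fill implicit hydrogens from standard valence (C 4, N 3, O 2, S 2, halogen 1):
  atom 1: F (halogen, monovalent) → 0 H
  atom 2: C, bond orders sum to 4 (valence 4) → 0 H
  atom 3: F (halogen, monovalent) → 0 H
  atom 4: F (halogen, monovalent) → 0 H
  atom 5: C, bond orders sum to 4 (valence 4) → 0 H
  atom 6: C, bond orders sum to 4 (valence 4) → 0 H
  atom 7: C, bond orders sum to 4 (valence 4) → 0 H
  atom 8: O, bond orders sum to 2 (valence 2) → 0 H
  atom 9: O, bond orders sum to 1 (valence 2) → 1 H
  atom 10: C, bond orders sum to 4 (valence 4) → 0 H
  atom 11: C, bond orders sum to 4 (valence 4) → 0 H
  atom 12: Cl (halogen, monovalent) → 0 H
  atom 13: C, bond orders sum to 3 (valence 4) → 1 H
  atom 14: C, bond orders sum to 3 (valence 4) → 1 H
  atom 15: C, bond orders sum to 3 (valence 4) → 1 H
  atom 16: C, bond orders sum to 4 (valence 4) → 0 H
  atom 17: C, bond orders sum to 3 (valence 4) → 1 H
  atom 18: C, bond orders sum to 3 (valence 4) → 1 H
Totals → C:12, H:6, Cl:1, F:3, O:2.

C12H6ClF3O2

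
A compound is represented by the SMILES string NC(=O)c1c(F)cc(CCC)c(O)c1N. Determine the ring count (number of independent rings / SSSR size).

In SMILES, each pair of matching ring-closure digits denotes one ring-closing bond; the number of such bonds equals the number of independent rings.
Ring-closure bonds here: 1.

1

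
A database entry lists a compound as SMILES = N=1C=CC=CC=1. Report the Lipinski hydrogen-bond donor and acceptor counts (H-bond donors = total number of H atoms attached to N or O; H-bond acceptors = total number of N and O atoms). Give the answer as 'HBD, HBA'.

Donors: find every N or O and count the H atoms it carries.
  atom 1 (N): bond orders sum to 3 → 0 H
Lipinski HBD = 0.
Acceptors: N atoms = 1, O atoms = 0 → HBA = 1.

0, 1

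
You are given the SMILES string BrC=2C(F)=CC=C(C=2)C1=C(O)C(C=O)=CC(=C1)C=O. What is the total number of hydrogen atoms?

8

Walk through each heavy atom and fill implicit hydrogens from standard valence (C 4, N 3, O 2, S 2, halogen 1):
  atom 1: Br (halogen, monovalent) → 0 H
  atom 2: C, bond orders sum to 4 (valence 4) → 0 H
  atom 3: C, bond orders sum to 4 (valence 4) → 0 H
  atom 4: F (halogen, monovalent) → 0 H
  atom 5: C, bond orders sum to 3 (valence 4) → 1 H
  atom 6: C, bond orders sum to 3 (valence 4) → 1 H
  atom 7: C, bond orders sum to 4 (valence 4) → 0 H
  atom 8: C, bond orders sum to 3 (valence 4) → 1 H
  atom 9: C, bond orders sum to 4 (valence 4) → 0 H
  atom 10: C, bond orders sum to 4 (valence 4) → 0 H
  atom 11: O, bond orders sum to 1 (valence 2) → 1 H
  atom 12: C, bond orders sum to 4 (valence 4) → 0 H
  atom 13: C, bond orders sum to 3 (valence 4) → 1 H
  atom 14: O, bond orders sum to 2 (valence 2) → 0 H
  atom 15: C, bond orders sum to 3 (valence 4) → 1 H
  atom 16: C, bond orders sum to 4 (valence 4) → 0 H
  atom 17: C, bond orders sum to 3 (valence 4) → 1 H
  atom 18: C, bond orders sum to 3 (valence 4) → 1 H
  atom 19: O, bond orders sum to 2 (valence 2) → 0 H
Total hydrogens: 8.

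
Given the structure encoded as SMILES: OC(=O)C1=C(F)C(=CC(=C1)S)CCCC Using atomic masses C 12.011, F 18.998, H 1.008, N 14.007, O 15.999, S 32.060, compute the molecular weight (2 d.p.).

First, the molecular formula is C11H13FO2S (counting implicit H from valence).
  C: 11 × 12.011 = 132.121
  F: 1 × 18.998 = 18.998
  H: 13 × 1.008 = 13.104
  O: 2 × 15.999 = 31.998
  S: 1 × 32.060 = 32.060
Sum: 11×12.011 + 1×18.998 + 13×1.008 + 2×15.999 + 1×32.060 = 228.281 → 228.28 g/mol.

228.28 g/mol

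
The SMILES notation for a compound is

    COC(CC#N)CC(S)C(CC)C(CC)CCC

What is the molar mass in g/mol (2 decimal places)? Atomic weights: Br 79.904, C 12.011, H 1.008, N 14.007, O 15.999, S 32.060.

First, the molecular formula is C15H29NOS (counting implicit H from valence).
  C: 15 × 12.011 = 180.165
  H: 29 × 1.008 = 29.232
  N: 1 × 14.007 = 14.007
  O: 1 × 15.999 = 15.999
  S: 1 × 32.060 = 32.060
Sum: 15×12.011 + 29×1.008 + 1×14.007 + 1×15.999 + 1×32.060 = 271.463 → 271.46 g/mol.

271.46 g/mol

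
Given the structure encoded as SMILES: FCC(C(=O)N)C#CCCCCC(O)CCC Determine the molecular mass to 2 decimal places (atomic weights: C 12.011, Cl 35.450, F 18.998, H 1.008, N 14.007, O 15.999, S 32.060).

First, the molecular formula is C13H22FNO2 (counting implicit H from valence).
  C: 13 × 12.011 = 156.143
  F: 1 × 18.998 = 18.998
  H: 22 × 1.008 = 22.176
  N: 1 × 14.007 = 14.007
  O: 2 × 15.999 = 31.998
Sum: 13×12.011 + 1×18.998 + 22×1.008 + 1×14.007 + 2×15.999 = 243.322 → 243.32 g/mol.

243.32 g/mol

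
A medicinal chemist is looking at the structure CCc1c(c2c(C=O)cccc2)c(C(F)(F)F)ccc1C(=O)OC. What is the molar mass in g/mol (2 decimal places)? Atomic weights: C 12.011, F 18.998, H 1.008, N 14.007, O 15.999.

336.31 g/mol

First, the molecular formula is C18H15F3O3 (counting implicit H from valence).
  C: 18 × 12.011 = 216.198
  F: 3 × 18.998 = 56.994
  H: 15 × 1.008 = 15.120
  O: 3 × 15.999 = 47.997
Sum: 18×12.011 + 3×18.998 + 15×1.008 + 3×15.999 = 336.309 → 336.31 g/mol.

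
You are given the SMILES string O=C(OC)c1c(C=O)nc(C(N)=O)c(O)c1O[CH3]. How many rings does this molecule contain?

In SMILES, each pair of matching ring-closure digits denotes one ring-closing bond; the number of such bonds equals the number of independent rings.
Ring-closure bonds here: 1.

1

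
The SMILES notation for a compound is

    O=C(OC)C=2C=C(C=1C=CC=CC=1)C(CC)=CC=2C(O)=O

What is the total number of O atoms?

Scan the SMILES for O atoms (remember two-letter symbols like Cl and Br are single atoms).
Oxygen count: 4.

4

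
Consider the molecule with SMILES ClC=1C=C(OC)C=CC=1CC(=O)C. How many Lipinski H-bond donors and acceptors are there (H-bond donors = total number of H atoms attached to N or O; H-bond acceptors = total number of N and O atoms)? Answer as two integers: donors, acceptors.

Donors: find every N or O and count the H atoms it carries.
  atom 5 (O): bond orders sum to 2 → 0 H
  atom 12 (O): bond orders sum to 2 → 0 H
Lipinski HBD = 0.
Acceptors: N atoms = 0, O atoms = 2 → HBA = 2.

0, 2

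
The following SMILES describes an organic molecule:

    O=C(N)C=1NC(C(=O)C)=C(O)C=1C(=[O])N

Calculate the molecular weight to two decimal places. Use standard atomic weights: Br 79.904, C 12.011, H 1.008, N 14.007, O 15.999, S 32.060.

211.18 g/mol

First, the molecular formula is C8H9N3O4 (counting implicit H from valence).
  C: 8 × 12.011 = 96.088
  H: 9 × 1.008 = 9.072
  N: 3 × 14.007 = 42.021
  O: 4 × 15.999 = 63.996
Sum: 8×12.011 + 9×1.008 + 3×14.007 + 4×15.999 = 211.177 → 211.18 g/mol.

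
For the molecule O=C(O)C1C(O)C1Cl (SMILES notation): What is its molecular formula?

C4H5ClO3

Walk through each heavy atom and fill implicit hydrogens from standard valence (C 4, N 3, O 2, S 2, halogen 1):
  atom 1: O, bond orders sum to 2 (valence 2) → 0 H
  atom 2: C, bond orders sum to 4 (valence 4) → 0 H
  atom 3: O, bond orders sum to 1 (valence 2) → 1 H
  atom 4: C, bond orders sum to 3 (valence 4) → 1 H
  atom 5: C, bond orders sum to 3 (valence 4) → 1 H
  atom 6: O, bond orders sum to 1 (valence 2) → 1 H
  atom 7: C, bond orders sum to 3 (valence 4) → 1 H
  atom 8: Cl (halogen, monovalent) → 0 H
Totals → C:4, H:5, Cl:1, O:3.
In Hill order: C4H5ClO3.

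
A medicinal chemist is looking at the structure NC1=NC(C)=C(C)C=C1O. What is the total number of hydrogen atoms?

Walk through each heavy atom and fill implicit hydrogens from standard valence (C 4, N 3, O 2, S 2, halogen 1):
  atom 1: N, bond orders sum to 1 (valence 3) → 2 H
  atom 2: C, bond orders sum to 4 (valence 4) → 0 H
  atom 3: N, bond orders sum to 3 (valence 3) → 0 H
  atom 4: C, bond orders sum to 4 (valence 4) → 0 H
  atom 5: C, bond orders sum to 1 (valence 4) → 3 H
  atom 6: C, bond orders sum to 4 (valence 4) → 0 H
  atom 7: C, bond orders sum to 1 (valence 4) → 3 H
  atom 8: C, bond orders sum to 3 (valence 4) → 1 H
  atom 9: C, bond orders sum to 4 (valence 4) → 0 H
  atom 10: O, bond orders sum to 1 (valence 2) → 1 H
Total hydrogens: 10.

10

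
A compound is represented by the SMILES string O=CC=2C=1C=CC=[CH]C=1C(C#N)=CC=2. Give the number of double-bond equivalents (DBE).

Molecular formula: C12H7NO.
DoU = (2C + 2 + N − H − X) / 2, where X is the halogen count and O/S are ignored.
    = (2·12 + 2 + 1 − 7 − 0) / 2 = 20 / 2 = 10.

10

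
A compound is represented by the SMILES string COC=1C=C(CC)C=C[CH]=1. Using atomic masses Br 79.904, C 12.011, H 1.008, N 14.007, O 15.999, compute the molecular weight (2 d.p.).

136.19 g/mol

First, the molecular formula is C9H12O (counting implicit H from valence).
  C: 9 × 12.011 = 108.099
  H: 12 × 1.008 = 12.096
  O: 1 × 15.999 = 15.999
Sum: 9×12.011 + 12×1.008 + 1×15.999 = 136.194 → 136.19 g/mol.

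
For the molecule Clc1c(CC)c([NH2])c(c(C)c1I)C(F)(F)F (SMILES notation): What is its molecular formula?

C10H10ClF3IN

Walk through each heavy atom and fill implicit hydrogens from standard valence (C 4, N 3, O 2, S 2, halogen 1); for lowercase aromatic atoms, an aromatic c carries 1 H when it has two neighbours and 0 H with three, and aromatic n carries 0 H:
  atom 1: Cl (halogen, monovalent) → 0 H
  atom 2: aromatic c, 3 neighbours → 0 H
  atom 3: aromatic c, 3 neighbours → 0 H
  atom 4: C, bond orders sum to 2 (valence 4) → 2 H
  atom 5: C, bond orders sum to 1 (valence 4) → 3 H
  atom 6: aromatic c, 3 neighbours → 0 H
  atom 7: N with explicit H count 2
  atom 8: aromatic c, 3 neighbours → 0 H
  atom 9: aromatic c, 3 neighbours → 0 H
  atom 10: C, bond orders sum to 1 (valence 4) → 3 H
  atom 11: aromatic c, 3 neighbours → 0 H
  atom 12: I (halogen, monovalent) → 0 H
  atom 13: C, bond orders sum to 4 (valence 4) → 0 H
  atom 14: F (halogen, monovalent) → 0 H
  atom 15: F (halogen, monovalent) → 0 H
  atom 16: F (halogen, monovalent) → 0 H
Totals → C:10, H:10, Cl:1, F:3, I:1, N:1.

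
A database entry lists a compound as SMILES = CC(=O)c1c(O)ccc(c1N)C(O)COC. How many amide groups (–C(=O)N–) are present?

Scan the SMILES for the amide motif — none present.
Groups that are present: 1 ether, 2 hydroxyl, 1 ketone, 1 primary amine.

0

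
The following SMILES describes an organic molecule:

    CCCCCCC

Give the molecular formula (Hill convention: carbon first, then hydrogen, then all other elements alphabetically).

C7H16

Walk through each heavy atom and fill implicit hydrogens from standard valence (C 4, N 3, O 2, S 2, halogen 1):
  atom 1: C, bond orders sum to 1 (valence 4) → 3 H
  atom 2: C, bond orders sum to 2 (valence 4) → 2 H
  atom 3: C, bond orders sum to 2 (valence 4) → 2 H
  atom 4: C, bond orders sum to 2 (valence 4) → 2 H
  atom 5: C, bond orders sum to 2 (valence 4) → 2 H
  atom 6: C, bond orders sum to 2 (valence 4) → 2 H
  atom 7: C, bond orders sum to 1 (valence 4) → 3 H
Totals → C:7, H:16.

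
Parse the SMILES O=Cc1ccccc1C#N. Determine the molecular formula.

C8H5NO

Walk through each heavy atom and fill implicit hydrogens from standard valence (C 4, N 3, O 2, S 2, halogen 1); for lowercase aromatic atoms, an aromatic c carries 1 H when it has two neighbours and 0 H with three, and aromatic n carries 0 H:
  atom 1: O, bond orders sum to 2 (valence 2) → 0 H
  atom 2: C, bond orders sum to 3 (valence 4) → 1 H
  atom 3: aromatic c, 3 neighbours → 0 H
  atom 4: aromatic c, 2 neighbours → 1 H
  atom 5: aromatic c, 2 neighbours → 1 H
  atom 6: aromatic c, 2 neighbours → 1 H
  atom 7: aromatic c, 2 neighbours → 1 H
  atom 8: aromatic c, 3 neighbours → 0 H
  atom 9: C, bond orders sum to 4 (valence 4) → 0 H
  atom 10: N, bond orders sum to 3 (valence 3) → 0 H
Totals → C:8, H:5, N:1, O:1.
In Hill order: C8H5NO.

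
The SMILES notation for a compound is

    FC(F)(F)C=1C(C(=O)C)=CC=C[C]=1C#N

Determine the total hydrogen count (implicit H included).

6

Walk through each heavy atom and fill implicit hydrogens from standard valence (C 4, N 3, O 2, S 2, halogen 1):
  atom 1: F (halogen, monovalent) → 0 H
  atom 2: C, bond orders sum to 4 (valence 4) → 0 H
  atom 3: F (halogen, monovalent) → 0 H
  atom 4: F (halogen, monovalent) → 0 H
  atom 5: C, bond orders sum to 4 (valence 4) → 0 H
  atom 6: C, bond orders sum to 4 (valence 4) → 0 H
  atom 7: C, bond orders sum to 4 (valence 4) → 0 H
  atom 8: O, bond orders sum to 2 (valence 2) → 0 H
  atom 9: C, bond orders sum to 1 (valence 4) → 3 H
  atom 10: C, bond orders sum to 3 (valence 4) → 1 H
  atom 11: C, bond orders sum to 3 (valence 4) → 1 H
  atom 12: C, bond orders sum to 3 (valence 4) → 1 H
  atom 13: C with explicit H count 0
  atom 14: C, bond orders sum to 4 (valence 4) → 0 H
  atom 15: N, bond orders sum to 3 (valence 3) → 0 H
Total hydrogens: 6.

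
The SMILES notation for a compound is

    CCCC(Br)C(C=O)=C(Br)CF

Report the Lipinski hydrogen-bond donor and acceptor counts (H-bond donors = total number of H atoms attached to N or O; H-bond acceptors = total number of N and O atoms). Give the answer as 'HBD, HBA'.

Donors: find every N or O and count the H atoms it carries.
  atom 8 (O): bond orders sum to 2 → 0 H
Lipinski HBD = 0.
Acceptors: N atoms = 0, O atoms = 1 → HBA = 1.

0, 1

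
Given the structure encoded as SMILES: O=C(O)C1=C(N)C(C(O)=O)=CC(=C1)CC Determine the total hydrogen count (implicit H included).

Walk through each heavy atom and fill implicit hydrogens from standard valence (C 4, N 3, O 2, S 2, halogen 1):
  atom 1: O, bond orders sum to 2 (valence 2) → 0 H
  atom 2: C, bond orders sum to 4 (valence 4) → 0 H
  atom 3: O, bond orders sum to 1 (valence 2) → 1 H
  atom 4: C, bond orders sum to 4 (valence 4) → 0 H
  atom 5: C, bond orders sum to 4 (valence 4) → 0 H
  atom 6: N, bond orders sum to 1 (valence 3) → 2 H
  atom 7: C, bond orders sum to 4 (valence 4) → 0 H
  atom 8: C, bond orders sum to 4 (valence 4) → 0 H
  atom 9: O, bond orders sum to 1 (valence 2) → 1 H
  atom 10: O, bond orders sum to 2 (valence 2) → 0 H
  atom 11: C, bond orders sum to 3 (valence 4) → 1 H
  atom 12: C, bond orders sum to 4 (valence 4) → 0 H
  atom 13: C, bond orders sum to 3 (valence 4) → 1 H
  atom 14: C, bond orders sum to 2 (valence 4) → 2 H
  atom 15: C, bond orders sum to 1 (valence 4) → 3 H
Total hydrogens: 11.

11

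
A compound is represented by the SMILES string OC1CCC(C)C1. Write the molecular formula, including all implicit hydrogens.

C6H12O

Walk through each heavy atom and fill implicit hydrogens from standard valence (C 4, N 3, O 2, S 2, halogen 1):
  atom 1: O, bond orders sum to 1 (valence 2) → 1 H
  atom 2: C, bond orders sum to 3 (valence 4) → 1 H
  atom 3: C, bond orders sum to 2 (valence 4) → 2 H
  atom 4: C, bond orders sum to 2 (valence 4) → 2 H
  atom 5: C, bond orders sum to 3 (valence 4) → 1 H
  atom 6: C, bond orders sum to 1 (valence 4) → 3 H
  atom 7: C, bond orders sum to 2 (valence 4) → 2 H
Totals → C:6, H:12, O:1.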